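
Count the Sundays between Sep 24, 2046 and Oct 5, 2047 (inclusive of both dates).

53

Sep 24, 2046 is a Monday.
From Sep 24, 2046 to Oct 5, 2047 is 377 days inclusive.
377 = 7 × 53 + 6, so there are 53 full weeks plus 6 extra days.
Each full week contributes one Sunday: 53 so far.
The 6 extra days are Monday, Tuesday, Wednesday, Thursday, Friday, Saturday — none qualify.
Total: 53 + 0 = 53.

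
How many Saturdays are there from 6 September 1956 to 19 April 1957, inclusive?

32

6 September 1956 is a Thursday.
From 6 September 1956 to 19 April 1957 is 226 days inclusive.
226 = 7 × 32 + 2, so there are 32 full weeks plus 2 extra days.
Each full week contributes one Saturday: 32 so far.
The 2 extra days are Thu, Fri — none qualify.
Total: 32 + 0 = 32.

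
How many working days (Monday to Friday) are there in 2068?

261

1 January 2068 is a Sunday.
From 1 January 2068 to 31 December 2068 is 366 days inclusive.
366 = 7 × 52 + 2, so there are 52 full weeks plus 2 extra days.
Each full week contributes 5 weekdays (Mon–Fri): 52 × 5 = 260.
The 2 extra days are Sun, Mon — 1 of them qualifies.
Total: 260 + 1 = 261.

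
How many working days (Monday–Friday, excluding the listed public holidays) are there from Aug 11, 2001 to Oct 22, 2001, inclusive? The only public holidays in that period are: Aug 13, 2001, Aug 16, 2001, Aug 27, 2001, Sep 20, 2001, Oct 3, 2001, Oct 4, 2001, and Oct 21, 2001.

45 working days

Aug 11, 2001 is a Saturday.
The range spans 73 days (inclusive of both endpoints).
73 = 7 × 10 + 3, so there are 10 full weeks plus 3 extra days.
Each full week contributes 5 weekdays (Mon–Fri): 10 × 5 = 50.
The 3 extra days are Saturday, Sunday, Monday — 1 of them qualifies.
Total: 50 + 1 = 51.
Holidays: Aug 13, 2001 (Mon); Aug 16, 2001 (Thu); Aug 27, 2001 (Mon); Sep 20, 2001 (Thu); Oct 3, 2001 (Wed); Oct 4, 2001 (Thu); Oct 21, 2001 (Sun).
6 of the 7 holidays fall on weekdays; the rest are weekends and were already excluded.
Business days: 51 − 6 = 45.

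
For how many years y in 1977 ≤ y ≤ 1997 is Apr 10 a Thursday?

Day of week of April 10 in each year:
1977: Sun, 1978: Mon, 1979: Tue, 1980: Thu ✓, 1981: Fri, 1982: Sat, 1983: Sun, 1984: Tue, 1985: Wed, 1986: Thu ✓, 1987: Fri, 1988: Sun, 1989: Mon, 1990: Tue, 1991: Wed, 1992: Fri, 1993: Sat, 1994: Sun, 1995: Mon, 1996: Wed, 1997: Thu ✓
Thursdays: 1980, 1986, 1997.

3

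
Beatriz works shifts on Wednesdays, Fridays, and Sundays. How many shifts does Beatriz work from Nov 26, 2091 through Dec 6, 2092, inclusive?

Nov 26, 2091 is a Monday.
That's 377 days from start to end, counting both.
377 = 7 × 53 + 6, so there are 53 full weeks plus 6 extra days.
Each full week contributes 3 days from the set (Wed, Fri, Sun): 53 × 3 = 159.
The 6 extra days are Mon, Tue, Wed, Thu, Fri, Sat — 2 of them qualify.
Total: 159 + 2 = 161.

161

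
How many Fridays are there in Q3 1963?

1 July 1963 is a Monday.
That's 92 days from start to end, counting both.
92 = 7 × 13 + 1, so there are 13 full weeks plus 1 extra day.
Each full week contributes one Friday: 13 so far.
The 1 extra day is Monday — none qualify.
Total: 13 + 0 = 13.

13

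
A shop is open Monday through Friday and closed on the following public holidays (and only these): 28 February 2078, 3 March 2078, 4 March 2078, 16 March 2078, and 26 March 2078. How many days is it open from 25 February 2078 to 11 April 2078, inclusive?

25 February 2078 is a Friday.
That's 46 days from start to end, counting both.
46 = 7 × 6 + 4, so there are 6 full weeks plus 4 extra days.
Each full week contributes 5 weekdays (Mon–Fri): 6 × 5 = 30.
The 4 extra days are Fri, Sat, Sun, Mon — 2 of them qualify.
Total: 30 + 2 = 32.
Holidays: 28 February 2078 (Mon); 3 March 2078 (Thu); 4 March 2078 (Fri); 16 March 2078 (Wed); 26 March 2078 (Sat).
4 of the 5 holidays fall on weekdays; the rest are weekends and were already excluded.
Business days: 32 − 4 = 28.

28 working days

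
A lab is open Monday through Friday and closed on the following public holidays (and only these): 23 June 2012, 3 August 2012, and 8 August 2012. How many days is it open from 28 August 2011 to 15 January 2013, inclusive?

28 August 2011 is a Sunday.
The range spans 507 days (inclusive of both endpoints).
507 = 7 × 72 + 3, so there are 72 full weeks plus 3 extra days.
Each full week contributes 5 weekdays (Mon–Fri): 72 × 5 = 360.
The 3 extra days are Sunday, Monday, Tuesday — 2 of them qualify.
Total: 360 + 2 = 362.
Holidays: 23 June 2012 (Sat); 3 August 2012 (Fri); 8 August 2012 (Wed).
2 of the 3 holidays fall on weekdays; the rest are weekends and were already excluded.
Business days: 362 − 2 = 360.

360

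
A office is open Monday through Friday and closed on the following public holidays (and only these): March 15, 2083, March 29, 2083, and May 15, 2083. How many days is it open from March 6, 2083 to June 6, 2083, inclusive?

63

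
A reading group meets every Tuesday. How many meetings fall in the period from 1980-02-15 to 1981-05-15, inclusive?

1980-02-15 is a Friday.
That's 456 days from start to end, counting both.
456 = 7 × 65 + 1, so there are 65 full weeks plus 1 extra day.
Each full week contributes one Tuesday: 65 so far.
The 1 extra day is Fri — none qualify.
Total: 65 + 0 = 65.

65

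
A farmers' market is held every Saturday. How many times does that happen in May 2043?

5

May 1, 2043 is a Friday.
The range spans 31 days (inclusive of both endpoints).
31 = 7 × 4 + 3, so there are 4 full weeks plus 3 extra days.
Each full week contributes one Saturday: 4 so far.
The 3 extra days are Fri, Sat, Sun — 1 of them qualifies.
Total: 4 + 1 = 5.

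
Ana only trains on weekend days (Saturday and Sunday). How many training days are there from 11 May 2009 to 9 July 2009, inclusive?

11 May 2009 is a Monday.
That's 60 days from start to end, counting both.
60 = 7 × 8 + 4, so there are 8 full weeks plus 4 extra days.
Each full week contributes 2 weekend days (Sat, Sun): 8 × 2 = 16.
The 4 extra days are Mon, Tue, Wed, Thu — none qualify.
Total: 16 + 0 = 16.

16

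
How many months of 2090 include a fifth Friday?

A month has five Fridays exactly when Friday falls within its first (length − 28) days.
Jan: 31 days, starts Sun → 5 of Sun, Mon, Tue
Feb: 28 days, starts Wed → 5 of (none)
Mar: 31 days, starts Wed → 5 of Wed, Thu, Fri ✓
Apr: 30 days, starts Sat → 5 of Sat, Sun
May: 31 days, starts Mon → 5 of Mon, Tue, Wed
Jun: 30 days, starts Thu → 5 of Thu, Fri ✓
Jul: 31 days, starts Sat → 5 of Sat, Sun, Mon
Aug: 31 days, starts Tue → 5 of Tue, Wed, Thu
Sep: 30 days, starts Fri → 5 of Fri, Sat ✓
Oct: 31 days, starts Sun → 5 of Sun, Mon, Tue
Nov: 30 days, starts Wed → 5 of Wed, Thu
Dec: 31 days, starts Fri → 5 of Fri, Sat, Sun ✓
Months with five Fridays: Mar, Jun, Sep, Dec.

4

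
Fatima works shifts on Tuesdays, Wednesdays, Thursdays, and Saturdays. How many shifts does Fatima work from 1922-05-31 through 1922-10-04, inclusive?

1922-05-31 is a Wednesday.
That's 127 days from start to end, counting both.
127 = 7 × 18 + 1, so there are 18 full weeks plus 1 extra day.
Each full week contributes 4 days from the set (Tue, Wed, Thu, Sat): 18 × 4 = 72.
The 1 extra day is Wednesday — 1 of them qualifies.
Total: 72 + 1 = 73.

73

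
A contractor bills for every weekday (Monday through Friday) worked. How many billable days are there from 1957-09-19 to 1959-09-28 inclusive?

528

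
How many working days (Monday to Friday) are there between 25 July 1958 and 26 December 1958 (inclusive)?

25 July 1958 is a Friday.
The range spans 155 days (inclusive of both endpoints).
155 = 7 × 22 + 1, so there are 22 full weeks plus 1 extra day.
Each full week contributes 5 weekdays (Mon–Fri): 22 × 5 = 110.
The 1 extra day is Friday — 1 of them qualifies.
Total: 110 + 1 = 111.

111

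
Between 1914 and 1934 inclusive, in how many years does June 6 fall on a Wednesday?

Day of week of June 6 in each year:
1914: Sat, 1915: Sun, 1916: Tue, 1917: Wed ✓, 1918: Thu, 1919: Fri, 1920: Sun, 1921: Mon, 1922: Tue, 1923: Wed ✓, 1924: Fri, 1925: Sat, 1926: Sun, 1927: Mon, 1928: Wed ✓, 1929: Thu, 1930: Fri, 1931: Sat, 1932: Mon, 1933: Tue, 1934: Wed ✓
Wednesdays: 1917, 1923, 1928, 1934.

4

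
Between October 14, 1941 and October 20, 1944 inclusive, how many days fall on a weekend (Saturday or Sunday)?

314

October 14, 1941 is a Tuesday.
That's 1103 days from start to end, counting both.
1103 = 7 × 157 + 4, so there are 157 full weeks plus 4 extra days.
Each full week contributes 2 weekend days (Sat, Sun): 157 × 2 = 314.
The 4 extra days are Tue, Wed, Thu, Fri — none qualify.
Total: 314 + 0 = 314.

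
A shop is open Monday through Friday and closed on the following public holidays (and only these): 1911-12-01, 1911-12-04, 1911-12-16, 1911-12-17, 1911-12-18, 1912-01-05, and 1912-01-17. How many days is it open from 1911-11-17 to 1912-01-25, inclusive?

45 working days

1911-11-17 is a Friday.
From 1911-11-17 to 1912-01-25 is 70 days inclusive.
70 = 7 × 10, so the span is exactly 10 full weeks.
Each full week contributes 5 weekdays (Mon–Fri): 10 × 5 = 50.
Holidays: 1911-12-01 (Fri); 1911-12-04 (Mon); 1911-12-16 (Sat); 1911-12-17 (Sun); 1911-12-18 (Mon); 1912-01-05 (Fri); 1912-01-17 (Wed).
5 of the 7 holidays fall on weekdays; the rest are weekends and were already excluded.
Business days: 50 − 5 = 45.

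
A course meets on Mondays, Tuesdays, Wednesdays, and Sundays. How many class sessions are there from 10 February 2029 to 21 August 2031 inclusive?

528

10 February 2029 is a Saturday.
The range spans 923 days (inclusive of both endpoints).
923 = 7 × 131 + 6, so there are 131 full weeks plus 6 extra days.
Each full week contributes 4 days from the set (Mon, Tue, Wed, Sun): 131 × 4 = 524.
The 6 extra days are Sat, Sun, Mon, Tue, Wed, Thu — 4 of them qualify.
Total: 524 + 4 = 528.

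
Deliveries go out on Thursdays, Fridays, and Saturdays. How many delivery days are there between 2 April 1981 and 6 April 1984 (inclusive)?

2 April 1981 is a Thursday.
The range spans 1101 days (inclusive of both endpoints).
1101 = 7 × 157 + 2, so there are 157 full weeks plus 2 extra days.
Each full week contributes 3 days from the set (Thu, Fri, Sat): 157 × 3 = 471.
The 2 extra days are Thursday, Friday — 2 of them qualify.
Total: 471 + 2 = 473.

473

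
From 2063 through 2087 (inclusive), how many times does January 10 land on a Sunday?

Day of week of January 10 in each year:
2063: Wed, 2064: Thu, 2065: Sat, 2066: Sun ✓, 2067: Mon, 2068: Tue, 2069: Thu, 2070: Fri, 2071: Sat, 2072: Sun ✓, 2073: Tue, 2074: Wed, 2075: Thu, 2076: Fri, 2077: Sun ✓, 2078: Mon, 2079: Tue, 2080: Wed, 2081: Fri, 2082: Sat, 2083: Sun ✓, 2084: Mon, 2085: Wed, 2086: Thu, 2087: Fri
Sundays: 2066, 2072, 2077, 2083.

4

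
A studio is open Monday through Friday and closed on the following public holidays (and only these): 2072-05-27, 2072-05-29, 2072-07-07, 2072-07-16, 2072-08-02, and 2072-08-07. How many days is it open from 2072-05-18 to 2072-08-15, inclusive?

2072-05-18 is a Wednesday.
The range spans 90 days (inclusive of both endpoints).
90 = 7 × 12 + 6, so there are 12 full weeks plus 6 extra days.
Each full week contributes 5 weekdays (Mon–Fri): 12 × 5 = 60.
The 6 extra days are Wednesday, Thursday, Friday, Saturday, Sunday, Monday — 4 of them qualify.
Total: 60 + 4 = 64.
Holidays: 2072-05-27 (Fri); 2072-05-29 (Sun); 2072-07-07 (Thu); 2072-07-16 (Sat); 2072-08-02 (Tue); 2072-08-07 (Sun).
3 of the 6 holidays fall on weekdays; the rest are weekends and were already excluded.
Business days: 64 − 3 = 61.

61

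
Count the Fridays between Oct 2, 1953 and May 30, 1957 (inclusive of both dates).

191

Oct 2, 1953 is a Friday.
From Oct 2, 1953 to May 30, 1957 is 1337 days inclusive.
1337 = 7 × 191, so the span is exactly 191 full weeks.
Each full week contributes one Friday: 191 so far.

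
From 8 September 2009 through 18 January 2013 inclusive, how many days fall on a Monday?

8 September 2009 is a Tuesday.
The range spans 1229 days (inclusive of both endpoints).
1229 = 7 × 175 + 4, so there are 175 full weeks plus 4 extra days.
Each full week contributes one Monday: 175 so far.
The 4 extra days are Tue, Wed, Thu, Fri — none qualify.
Total: 175 + 0 = 175.

175 Mondays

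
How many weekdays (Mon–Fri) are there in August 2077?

2077-08-01 is a Sunday.
That's 31 days from start to end, counting both.
31 = 7 × 4 + 3, so there are 4 full weeks plus 3 extra days.
Each full week contributes 5 weekdays (Mon–Fri): 4 × 5 = 20.
The 3 extra days are Sunday, Monday, Tuesday — 2 of them qualify.
Total: 20 + 2 = 22.

22 weekdays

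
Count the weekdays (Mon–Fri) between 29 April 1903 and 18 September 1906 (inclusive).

885

29 April 1903 is a Wednesday.
From 29 April 1903 to 18 September 1906 is 1239 days inclusive.
1239 = 7 × 177, so the span is exactly 177 full weeks.
Each full week contributes 5 weekdays (Mon–Fri): 177 × 5 = 885.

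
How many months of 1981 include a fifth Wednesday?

4

A month has five Wednesdays exactly when Wednesday falls within its first (length − 28) days.
Jan: 31 days, starts Thu → 5 of Thu, Fri, Sat
Feb: 28 days, starts Sun → 5 of (none)
Mar: 31 days, starts Sun → 5 of Sun, Mon, Tue
Apr: 30 days, starts Wed → 5 of Wed, Thu ✓
May: 31 days, starts Fri → 5 of Fri, Sat, Sun
Jun: 30 days, starts Mon → 5 of Mon, Tue
Jul: 31 days, starts Wed → 5 of Wed, Thu, Fri ✓
Aug: 31 days, starts Sat → 5 of Sat, Sun, Mon
Sep: 30 days, starts Tue → 5 of Tue, Wed ✓
Oct: 31 days, starts Thu → 5 of Thu, Fri, Sat
Nov: 30 days, starts Sun → 5 of Sun, Mon
Dec: 31 days, starts Tue → 5 of Tue, Wed, Thu ✓
Months with five Wednesdays: Apr, Jul, Sep, Dec.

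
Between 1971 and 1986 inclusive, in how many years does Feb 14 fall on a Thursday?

Day of week of February 14 in each year:
1971: Sun, 1972: Mon, 1973: Wed, 1974: Thu ✓, 1975: Fri, 1976: Sat, 1977: Mon, 1978: Tue, 1979: Wed, 1980: Thu ✓, 1981: Sat, 1982: Sun, 1983: Mon, 1984: Tue, 1985: Thu ✓, 1986: Fri
Thursdays: 1974, 1980, 1985.

3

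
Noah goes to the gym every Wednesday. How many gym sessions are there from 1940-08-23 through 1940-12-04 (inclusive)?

15 Wednesdays

1940-08-23 is a Friday.
From 1940-08-23 to 1940-12-04 is 104 days inclusive.
104 = 7 × 14 + 6, so there are 14 full weeks plus 6 extra days.
Each full week contributes one Wednesday: 14 so far.
The 6 extra days are Fri, Sat, Sun, Mon, Tue, Wed — 1 of them qualifies.
Total: 14 + 1 = 15.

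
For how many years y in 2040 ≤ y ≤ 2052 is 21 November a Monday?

2

Day of week of November 21 in each year:
2040: Wed, 2041: Thu, 2042: Fri, 2043: Sat, 2044: Mon ✓, 2045: Tue, 2046: Wed, 2047: Thu, 2048: Sat, 2049: Sun, 2050: Mon ✓, 2051: Tue, 2052: Thu
Mondays: 2044, 2050.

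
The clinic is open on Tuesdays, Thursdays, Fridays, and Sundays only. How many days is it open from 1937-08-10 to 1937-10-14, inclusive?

38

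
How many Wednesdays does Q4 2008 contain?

1 October 2008 is a Wednesday.
From 1 October 2008 to 31 December 2008 is 92 days inclusive.
92 = 7 × 13 + 1, so there are 13 full weeks plus 1 extra day.
Each full week contributes one Wednesday: 13 so far.
The 1 extra day is Wed — 1 of them qualifies.
Total: 13 + 1 = 14.

14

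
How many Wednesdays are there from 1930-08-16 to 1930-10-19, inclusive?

9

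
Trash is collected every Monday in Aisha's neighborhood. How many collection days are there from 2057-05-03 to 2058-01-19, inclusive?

37

2057-05-03 is a Thursday.
From 2057-05-03 to 2058-01-19 is 262 days inclusive.
262 = 7 × 37 + 3, so there are 37 full weeks plus 3 extra days.
Each full week contributes one Monday: 37 so far.
The 3 extra days are Thu, Fri, Sat — none qualify.
Total: 37 + 0 = 37.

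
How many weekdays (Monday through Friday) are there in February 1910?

1910-02-01 is a Tuesday.
From 1910-02-01 to 1910-02-28 is 28 days inclusive.
28 = 7 × 4, so the span is exactly 4 full weeks.
Each full week contributes 5 weekdays (Mon–Fri): 4 × 5 = 20.

20 weekdays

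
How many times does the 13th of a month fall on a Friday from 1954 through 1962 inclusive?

16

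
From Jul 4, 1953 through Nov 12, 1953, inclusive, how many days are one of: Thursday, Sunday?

Jul 4, 1953 is a Saturday.
The range spans 132 days (inclusive of both endpoints).
132 = 7 × 18 + 6, so there are 18 full weeks plus 6 extra days.
Each full week contributes 2 days from the set (Thu, Sun): 18 × 2 = 36.
The 6 extra days are Saturday, Sunday, Monday, Tuesday, Wednesday, Thursday — 2 of them qualify.
Total: 36 + 2 = 38.

38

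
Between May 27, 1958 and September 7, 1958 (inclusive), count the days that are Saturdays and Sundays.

May 27, 1958 is a Tuesday.
That's 104 days from start to end, counting both.
104 = 7 × 14 + 6, so there are 14 full weeks plus 6 extra days.
Each full week contributes 2 days from the set (Sat, Sun): 14 × 2 = 28.
The 6 extra days are Tue, Wed, Thu, Fri, Sat, Sun — 2 of them qualify.
Total: 28 + 2 = 30.

30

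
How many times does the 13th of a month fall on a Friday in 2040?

The 13th falls on a Friday when the month's 13th has weekday Fri.
Jan 13 is Fri ✓; Feb 13 is Mon; Mar 13 is Tue; Apr 13 is Fri ✓; May 13 is Sun; Jun 13 is Wed; Jul 13 is Fri ✓; Aug 13 is Mon; Sep 13 is Thu; Oct 13 is Sat; Nov 13 is Tue; Dec 13 is Thu.
Friday the 13ths: Jan, Apr, Jul.

3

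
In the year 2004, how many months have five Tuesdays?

4

A month has five Tuesdays exactly when Tuesday falls within its first (length − 28) days.
Jan: 31 days, starts Thu → 5 of Thu, Fri, Sat
Feb: 29 days, starts Sun → 5 of Sun
Mar: 31 days, starts Mon → 5 of Mon, Tue, Wed ✓
Apr: 30 days, starts Thu → 5 of Thu, Fri
May: 31 days, starts Sat → 5 of Sat, Sun, Mon
Jun: 30 days, starts Tue → 5 of Tue, Wed ✓
Jul: 31 days, starts Thu → 5 of Thu, Fri, Sat
Aug: 31 days, starts Sun → 5 of Sun, Mon, Tue ✓
Sep: 30 days, starts Wed → 5 of Wed, Thu
Oct: 31 days, starts Fri → 5 of Fri, Sat, Sun
Nov: 30 days, starts Mon → 5 of Mon, Tue ✓
Dec: 31 days, starts Wed → 5 of Wed, Thu, Fri
Months with five Tuesdays: Mar, Jun, Aug, Nov.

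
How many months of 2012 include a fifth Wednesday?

4

A month has five Wednesdays exactly when Wednesday falls within its first (length − 28) days.
Jan: 31 days, starts Sun → 5 of Sun, Mon, Tue
Feb: 29 days, starts Wed → 5 of Wed ✓
Mar: 31 days, starts Thu → 5 of Thu, Fri, Sat
Apr: 30 days, starts Sun → 5 of Sun, Mon
May: 31 days, starts Tue → 5 of Tue, Wed, Thu ✓
Jun: 30 days, starts Fri → 5 of Fri, Sat
Jul: 31 days, starts Sun → 5 of Sun, Mon, Tue
Aug: 31 days, starts Wed → 5 of Wed, Thu, Fri ✓
Sep: 30 days, starts Sat → 5 of Sat, Sun
Oct: 31 days, starts Mon → 5 of Mon, Tue, Wed ✓
Nov: 30 days, starts Thu → 5 of Thu, Fri
Dec: 31 days, starts Sat → 5 of Sat, Sun, Mon
Months with five Wednesdays: Feb, May, Aug, Oct.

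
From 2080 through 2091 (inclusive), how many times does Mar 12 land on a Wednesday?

Day of week of March 12 in each year:
2080: Tue, 2081: Wed ✓, 2082: Thu, 2083: Fri, 2084: Sun, 2085: Mon, 2086: Tue, 2087: Wed ✓, 2088: Fri, 2089: Sat, 2090: Sun, 2091: Mon
Wednesdays: 2081, 2087.

2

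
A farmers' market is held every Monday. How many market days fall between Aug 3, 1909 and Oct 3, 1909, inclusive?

Aug 3, 1909 is a Tuesday.
From Aug 3, 1909 to Oct 3, 1909 is 62 days inclusive.
62 = 7 × 8 + 6, so there are 8 full weeks plus 6 extra days.
Each full week contributes one Monday: 8 so far.
The 6 extra days are Tue, Wed, Thu, Fri, Sat, Sun — none qualify.
Total: 8 + 0 = 8.

8 Mondays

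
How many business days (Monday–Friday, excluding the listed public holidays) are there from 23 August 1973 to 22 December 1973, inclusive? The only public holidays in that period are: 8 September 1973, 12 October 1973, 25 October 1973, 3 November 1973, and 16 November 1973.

84

23 August 1973 is a Thursday.
The range spans 122 days (inclusive of both endpoints).
122 = 7 × 17 + 3, so there are 17 full weeks plus 3 extra days.
Each full week contributes 5 weekdays (Mon–Fri): 17 × 5 = 85.
The 3 extra days are Thu, Fri, Sat — 2 of them qualify.
Total: 85 + 2 = 87.
Holidays: 8 September 1973 (Sat); 12 October 1973 (Fri); 25 October 1973 (Thu); 3 November 1973 (Sat); 16 November 1973 (Fri).
3 of the 5 holidays fall on weekdays; the rest are weekends and were already excluded.
Business days: 87 − 3 = 84.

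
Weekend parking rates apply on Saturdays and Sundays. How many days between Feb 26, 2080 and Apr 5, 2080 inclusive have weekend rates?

Feb 26, 2080 is a Monday.
From Feb 26, 2080 to Apr 5, 2080 is 40 days inclusive.
40 = 7 × 5 + 5, so there are 5 full weeks plus 5 extra days.
Each full week contributes 2 weekend days (Sat, Sun): 5 × 2 = 10.
The 5 extra days are Mon, Tue, Wed, Thu, Fri — none qualify.
Total: 10 + 0 = 10.

10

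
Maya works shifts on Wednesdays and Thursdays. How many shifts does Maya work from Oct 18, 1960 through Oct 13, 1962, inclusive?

208

Oct 18, 1960 is a Tuesday.
That's 726 days from start to end, counting both.
726 = 7 × 103 + 5, so there are 103 full weeks plus 5 extra days.
Each full week contributes 2 days from the set (Wed, Thu): 103 × 2 = 206.
The 5 extra days are Tue, Wed, Thu, Fri, Sat — 2 of them qualify.
Total: 206 + 2 = 208.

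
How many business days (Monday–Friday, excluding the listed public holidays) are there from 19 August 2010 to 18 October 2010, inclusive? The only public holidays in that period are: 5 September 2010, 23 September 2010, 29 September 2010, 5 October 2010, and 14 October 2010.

19 August 2010 is a Thursday.
That's 61 days from start to end, counting both.
61 = 7 × 8 + 5, so there are 8 full weeks plus 5 extra days.
Each full week contributes 5 weekdays (Mon–Fri): 8 × 5 = 40.
The 5 extra days are Thursday, Friday, Saturday, Sunday, Monday — 3 of them qualify.
Total: 40 + 3 = 43.
Holidays: 5 September 2010 (Sun); 23 September 2010 (Thu); 29 September 2010 (Wed); 5 October 2010 (Tue); 14 October 2010 (Thu).
4 of the 5 holidays fall on weekdays; the rest are weekends and were already excluded.
Business days: 43 − 4 = 39.

39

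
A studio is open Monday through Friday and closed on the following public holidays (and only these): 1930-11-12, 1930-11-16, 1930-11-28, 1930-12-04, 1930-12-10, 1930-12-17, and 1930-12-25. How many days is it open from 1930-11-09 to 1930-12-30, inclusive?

31

1930-11-09 is a Sunday.
That's 52 days from start to end, counting both.
52 = 7 × 7 + 3, so there are 7 full weeks plus 3 extra days.
Each full week contributes 5 weekdays (Mon–Fri): 7 × 5 = 35.
The 3 extra days are Sun, Mon, Tue — 2 of them qualify.
Total: 35 + 2 = 37.
Holidays: 1930-11-12 (Wed); 1930-11-16 (Sun); 1930-11-28 (Fri); 1930-12-04 (Thu); 1930-12-10 (Wed); 1930-12-17 (Wed); 1930-12-25 (Thu).
6 of the 7 holidays fall on weekdays; the rest are weekends and were already excluded.
Business days: 37 − 6 = 31.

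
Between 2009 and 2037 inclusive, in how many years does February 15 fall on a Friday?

Day of week of February 15 in each year:
2009: Sun, 2010: Mon, 2011: Tue, 2012: Wed, 2013: Fri ✓, 2014: Sat, 2015: Sun, 2016: Mon, 2017: Wed, 2018: Thu, 2019: Fri ✓, 2020: Sat, 2021: Mon, 2022: Tue, 2023: Wed, 2024: Thu, 2025: Sat, 2026: Sun, 2027: Mon, 2028: Tue, 2029: Thu, 2030: Fri ✓, 2031: Sat, 2032: Sun, 2033: Tue, 2034: Wed, 2035: Thu, 2036: Fri ✓, 2037: Sun
Fridays: 2013, 2019, 2030, 2036.

4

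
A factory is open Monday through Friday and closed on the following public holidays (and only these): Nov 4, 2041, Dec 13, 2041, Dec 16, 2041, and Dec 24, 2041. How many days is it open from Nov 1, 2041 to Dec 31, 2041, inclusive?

Nov 1, 2041 is a Friday.
That's 61 days from start to end, counting both.
61 = 7 × 8 + 5, so there are 8 full weeks plus 5 extra days.
Each full week contributes 5 weekdays (Mon–Fri): 8 × 5 = 40.
The 5 extra days are Fri, Sat, Sun, Mon, Tue — 3 of them qualify.
Total: 40 + 3 = 43.
Holidays: Nov 4, 2041 (Mon); Dec 13, 2041 (Fri); Dec 16, 2041 (Mon); Dec 24, 2041 (Tue).
All 4 holidays fall on weekdays, so subtract 4.
Business days: 43 − 4 = 39.

39 working days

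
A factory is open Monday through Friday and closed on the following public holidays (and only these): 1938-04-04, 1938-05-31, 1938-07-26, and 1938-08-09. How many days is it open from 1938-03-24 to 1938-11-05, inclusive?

1938-03-24 is a Thursday.
From 1938-03-24 to 1938-11-05 is 227 days inclusive.
227 = 7 × 32 + 3, so there are 32 full weeks plus 3 extra days.
Each full week contributes 5 weekdays (Mon–Fri): 32 × 5 = 160.
The 3 extra days are Thu, Fri, Sat — 2 of them qualify.
Total: 160 + 2 = 162.
Holidays: 1938-04-04 (Mon); 1938-05-31 (Tue); 1938-07-26 (Tue); 1938-08-09 (Tue).
All 4 holidays fall on weekdays, so subtract 4.
Business days: 162 − 4 = 158.

158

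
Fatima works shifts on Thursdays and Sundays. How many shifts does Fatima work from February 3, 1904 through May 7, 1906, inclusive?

236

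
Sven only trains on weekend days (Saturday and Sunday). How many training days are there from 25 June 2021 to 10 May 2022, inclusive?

25 June 2021 is a Friday.
The range spans 320 days (inclusive of both endpoints).
320 = 7 × 45 + 5, so there are 45 full weeks plus 5 extra days.
Each full week contributes 2 weekend days (Sat, Sun): 45 × 2 = 90.
The 5 extra days are Friday, Saturday, Sunday, Monday, Tuesday — 2 of them qualify.
Total: 90 + 2 = 92.

92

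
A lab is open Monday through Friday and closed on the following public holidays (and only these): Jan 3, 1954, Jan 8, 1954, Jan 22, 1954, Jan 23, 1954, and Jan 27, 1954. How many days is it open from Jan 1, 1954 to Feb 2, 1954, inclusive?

20 working days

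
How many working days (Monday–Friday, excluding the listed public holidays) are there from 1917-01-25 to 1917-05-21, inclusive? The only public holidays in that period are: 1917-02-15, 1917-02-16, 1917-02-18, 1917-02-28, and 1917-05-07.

79 working days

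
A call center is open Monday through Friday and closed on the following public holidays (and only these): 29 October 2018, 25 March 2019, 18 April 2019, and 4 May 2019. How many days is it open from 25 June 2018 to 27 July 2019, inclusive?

282 working days

25 June 2018 is a Monday.
The range spans 398 days (inclusive of both endpoints).
398 = 7 × 56 + 6, so there are 56 full weeks plus 6 extra days.
Each full week contributes 5 weekdays (Mon–Fri): 56 × 5 = 280.
The 6 extra days are Monday, Tuesday, Wednesday, Thursday, Friday, Saturday — 5 of them qualify.
Total: 280 + 5 = 285.
Holidays: 29 October 2018 (Mon); 25 March 2019 (Mon); 18 April 2019 (Thu); 4 May 2019 (Sat).
3 of the 4 holidays fall on weekdays; the rest are weekends and were already excluded.
Business days: 285 − 3 = 282.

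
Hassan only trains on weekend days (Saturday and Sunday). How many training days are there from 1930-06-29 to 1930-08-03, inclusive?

1930-06-29 is a Sunday.
The range spans 36 days (inclusive of both endpoints).
36 = 7 × 5 + 1, so there are 5 full weeks plus 1 extra day.
Each full week contributes 2 weekend days (Sat, Sun): 5 × 2 = 10.
The 1 extra day is Sun — 1 of them qualifies.
Total: 10 + 1 = 11.

11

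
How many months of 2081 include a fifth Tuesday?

4

A month has five Tuesdays exactly when Tuesday falls within its first (length − 28) days.
Jan: 31 days, starts Wed → 5 of Wed, Thu, Fri
Feb: 28 days, starts Sat → 5 of (none)
Mar: 31 days, starts Sat → 5 of Sat, Sun, Mon
Apr: 30 days, starts Tue → 5 of Tue, Wed ✓
May: 31 days, starts Thu → 5 of Thu, Fri, Sat
Jun: 30 days, starts Sun → 5 of Sun, Mon
Jul: 31 days, starts Tue → 5 of Tue, Wed, Thu ✓
Aug: 31 days, starts Fri → 5 of Fri, Sat, Sun
Sep: 30 days, starts Mon → 5 of Mon, Tue ✓
Oct: 31 days, starts Wed → 5 of Wed, Thu, Fri
Nov: 30 days, starts Sat → 5 of Sat, Sun
Dec: 31 days, starts Mon → 5 of Mon, Tue, Wed ✓
Months with five Tuesdays: Apr, Jul, Sep, Dec.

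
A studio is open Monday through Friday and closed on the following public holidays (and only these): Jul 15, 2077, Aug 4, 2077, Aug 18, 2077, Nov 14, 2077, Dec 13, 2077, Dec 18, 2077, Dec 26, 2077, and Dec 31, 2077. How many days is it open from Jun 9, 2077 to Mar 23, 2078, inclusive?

Jun 9, 2077 is a Wednesday.
That's 288 days from start to end, counting both.
288 = 7 × 41 + 1, so there are 41 full weeks plus 1 extra day.
Each full week contributes 5 weekdays (Mon–Fri): 41 × 5 = 205.
The 1 extra day is Wednesday — 1 of them qualifies.
Total: 205 + 1 = 206.
Holidays: Jul 15, 2077 (Thu); Aug 4, 2077 (Wed); Aug 18, 2077 (Wed); Nov 14, 2077 (Sun); Dec 13, 2077 (Mon); Dec 18, 2077 (Sat); Dec 26, 2077 (Sun); Dec 31, 2077 (Fri).
5 of the 8 holidays fall on weekdays; the rest are weekends and were already excluded.
Business days: 206 − 5 = 201.

201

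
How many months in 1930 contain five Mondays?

A month has five Mondays exactly when Monday falls within its first (length − 28) days.
Jan: 31 days, starts Wed → 5 of Wed, Thu, Fri
Feb: 28 days, starts Sat → 5 of (none)
Mar: 31 days, starts Sat → 5 of Sat, Sun, Mon ✓
Apr: 30 days, starts Tue → 5 of Tue, Wed
May: 31 days, starts Thu → 5 of Thu, Fri, Sat
Jun: 30 days, starts Sun → 5 of Sun, Mon ✓
Jul: 31 days, starts Tue → 5 of Tue, Wed, Thu
Aug: 31 days, starts Fri → 5 of Fri, Sat, Sun
Sep: 30 days, starts Mon → 5 of Mon, Tue ✓
Oct: 31 days, starts Wed → 5 of Wed, Thu, Fri
Nov: 30 days, starts Sat → 5 of Sat, Sun
Dec: 31 days, starts Mon → 5 of Mon, Tue, Wed ✓
Months with five Mondays: Mar, Jun, Sep, Dec.

4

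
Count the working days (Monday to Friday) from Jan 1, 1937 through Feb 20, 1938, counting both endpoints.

Jan 1, 1937 is a Friday.
From Jan 1, 1937 to Feb 20, 1938 is 416 days inclusive.
416 = 7 × 59 + 3, so there are 59 full weeks plus 3 extra days.
Each full week contributes 5 weekdays (Mon–Fri): 59 × 5 = 295.
The 3 extra days are Friday, Saturday, Sunday — 1 of them qualifies.
Total: 295 + 1 = 296.

296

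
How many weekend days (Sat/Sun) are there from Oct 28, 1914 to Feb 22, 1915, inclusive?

Oct 28, 1914 is a Wednesday.
The range spans 118 days (inclusive of both endpoints).
118 = 7 × 16 + 6, so there are 16 full weeks plus 6 extra days.
Each full week contributes 2 weekend days (Sat, Sun): 16 × 2 = 32.
The 6 extra days are Wed, Thu, Fri, Sat, Sun, Mon — 2 of them qualify.
Total: 32 + 2 = 34.

34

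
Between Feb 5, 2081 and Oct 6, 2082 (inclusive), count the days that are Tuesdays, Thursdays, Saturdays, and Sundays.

348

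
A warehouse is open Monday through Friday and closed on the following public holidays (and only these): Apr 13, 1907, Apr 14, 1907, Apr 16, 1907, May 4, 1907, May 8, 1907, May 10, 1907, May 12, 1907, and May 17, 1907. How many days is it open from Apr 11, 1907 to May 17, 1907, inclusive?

Apr 11, 1907 is a Thursday.
The range spans 37 days (inclusive of both endpoints).
37 = 7 × 5 + 2, so there are 5 full weeks plus 2 extra days.
Each full week contributes 5 weekdays (Mon–Fri): 5 × 5 = 25.
The 2 extra days are Thu, Fri — 2 of them qualify.
Total: 25 + 2 = 27.
Holidays: Apr 13, 1907 (Sat); Apr 14, 1907 (Sun); Apr 16, 1907 (Tue); May 4, 1907 (Sat); May 8, 1907 (Wed); May 10, 1907 (Fri); May 12, 1907 (Sun); May 17, 1907 (Fri).
4 of the 8 holidays fall on weekdays; the rest are weekends and were already excluded.
Business days: 27 − 4 = 23.

23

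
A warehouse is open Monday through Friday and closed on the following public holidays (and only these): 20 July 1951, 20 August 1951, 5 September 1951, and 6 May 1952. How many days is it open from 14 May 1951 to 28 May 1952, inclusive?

14 May 1951 is a Monday.
That's 381 days from start to end, counting both.
381 = 7 × 54 + 3, so there are 54 full weeks plus 3 extra days.
Each full week contributes 5 weekdays (Mon–Fri): 54 × 5 = 270.
The 3 extra days are Mon, Tue, Wed — 3 of them qualify.
Total: 270 + 3 = 273.
Holidays: 20 July 1951 (Fri); 20 August 1951 (Mon); 5 September 1951 (Wed); 6 May 1952 (Tue).
All 4 holidays fall on weekdays, so subtract 4.
Business days: 273 − 4 = 269.

269 business days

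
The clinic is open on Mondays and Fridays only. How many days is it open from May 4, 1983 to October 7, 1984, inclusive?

May 4, 1983 is a Wednesday.
The range spans 523 days (inclusive of both endpoints).
523 = 7 × 74 + 5, so there are 74 full weeks plus 5 extra days.
Each full week contributes 2 days from the set (Mon, Fri): 74 × 2 = 148.
The 5 extra days are Wed, Thu, Fri, Sat, Sun — 1 of them qualifies.
Total: 148 + 1 = 149.

149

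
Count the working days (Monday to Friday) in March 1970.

22 weekdays

Mar 1, 1970 is a Sunday.
The range spans 31 days (inclusive of both endpoints).
31 = 7 × 4 + 3, so there are 4 full weeks plus 3 extra days.
Each full week contributes 5 weekdays (Mon–Fri): 4 × 5 = 20.
The 3 extra days are Sun, Mon, Tue — 2 of them qualify.
Total: 20 + 2 = 22.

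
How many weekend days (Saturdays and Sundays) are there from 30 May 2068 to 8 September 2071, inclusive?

30 May 2068 is a Wednesday.
From 30 May 2068 to 8 September 2071 is 1197 days inclusive.
1197 = 7 × 171, so the span is exactly 171 full weeks.
Each full week contributes 2 weekend days (Sat, Sun): 171 × 2 = 342.

342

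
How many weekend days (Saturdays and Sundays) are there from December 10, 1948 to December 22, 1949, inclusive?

December 10, 1948 is a Friday.
From December 10, 1948 to December 22, 1949 is 378 days inclusive.
378 = 7 × 54, so the span is exactly 54 full weeks.
Each full week contributes 2 weekend days (Sat, Sun): 54 × 2 = 108.

108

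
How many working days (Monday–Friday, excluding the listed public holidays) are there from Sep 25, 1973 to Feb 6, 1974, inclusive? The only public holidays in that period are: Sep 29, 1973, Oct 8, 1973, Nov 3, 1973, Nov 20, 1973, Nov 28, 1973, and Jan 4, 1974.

93

Sep 25, 1973 is a Tuesday.
From Sep 25, 1973 to Feb 6, 1974 is 135 days inclusive.
135 = 7 × 19 + 2, so there are 19 full weeks plus 2 extra days.
Each full week contributes 5 weekdays (Mon–Fri): 19 × 5 = 95.
The 2 extra days are Tuesday, Wednesday — 2 of them qualify.
Total: 95 + 2 = 97.
Holidays: Sep 29, 1973 (Sat); Oct 8, 1973 (Mon); Nov 3, 1973 (Sat); Nov 20, 1973 (Tue); Nov 28, 1973 (Wed); Jan 4, 1974 (Fri).
4 of the 6 holidays fall on weekdays; the rest are weekends and were already excluded.
Business days: 97 − 4 = 93.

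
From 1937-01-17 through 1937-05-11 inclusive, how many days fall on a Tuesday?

1937-01-17 is a Sunday.
The range spans 115 days (inclusive of both endpoints).
115 = 7 × 16 + 3, so there are 16 full weeks plus 3 extra days.
Each full week contributes one Tuesday: 16 so far.
The 3 extra days are Sun, Mon, Tue — 1 of them qualifies.
Total: 16 + 1 = 17.

17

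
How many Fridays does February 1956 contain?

4

1 February 1956 is a Wednesday.
The range spans 29 days (inclusive of both endpoints).
29 = 7 × 4 + 1, so there are 4 full weeks plus 1 extra day.
Each full week contributes one Friday: 4 so far.
The 1 extra day is Wednesday — none qualify.
Total: 4 + 0 = 4.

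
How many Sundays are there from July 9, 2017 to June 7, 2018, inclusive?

48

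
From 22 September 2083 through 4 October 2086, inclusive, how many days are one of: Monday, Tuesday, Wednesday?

475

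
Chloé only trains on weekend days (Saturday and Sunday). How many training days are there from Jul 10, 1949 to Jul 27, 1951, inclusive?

Jul 10, 1949 is a Sunday.
The range spans 748 days (inclusive of both endpoints).
748 = 7 × 106 + 6, so there are 106 full weeks plus 6 extra days.
Each full week contributes 2 weekend days (Sat, Sun): 106 × 2 = 212.
The 6 extra days are Sunday, Monday, Tuesday, Wednesday, Thursday, Friday — 1 of them qualifies.
Total: 212 + 1 = 213.

213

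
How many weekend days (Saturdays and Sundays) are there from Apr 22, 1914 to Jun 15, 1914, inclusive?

16

Apr 22, 1914 is a Wednesday.
That's 55 days from start to end, counting both.
55 = 7 × 7 + 6, so there are 7 full weeks plus 6 extra days.
Each full week contributes 2 weekend days (Sat, Sun): 7 × 2 = 14.
The 6 extra days are Wed, Thu, Fri, Sat, Sun, Mon — 2 of them qualify.
Total: 14 + 2 = 16.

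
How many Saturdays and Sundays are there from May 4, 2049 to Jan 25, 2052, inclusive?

284

May 4, 2049 is a Tuesday.
From May 4, 2049 to Jan 25, 2052 is 997 days inclusive.
997 = 7 × 142 + 3, so there are 142 full weeks plus 3 extra days.
Each full week contributes 2 weekend days (Sat, Sun): 142 × 2 = 284.
The 3 extra days are Tuesday, Wednesday, Thursday — none qualify.
Total: 284 + 0 = 284.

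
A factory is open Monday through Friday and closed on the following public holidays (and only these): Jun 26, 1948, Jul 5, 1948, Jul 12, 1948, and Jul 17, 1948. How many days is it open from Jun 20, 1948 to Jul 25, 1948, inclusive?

Jun 20, 1948 is a Sunday.
The range spans 36 days (inclusive of both endpoints).
36 = 7 × 5 + 1, so there are 5 full weeks plus 1 extra day.
Each full week contributes 5 weekdays (Mon–Fri): 5 × 5 = 25.
The 1 extra day is Sun — none qualify.
Total: 25 + 0 = 25.
Holidays: Jun 26, 1948 (Sat); Jul 5, 1948 (Mon); Jul 12, 1948 (Mon); Jul 17, 1948 (Sat).
2 of the 4 holidays fall on weekdays; the rest are weekends and were already excluded.
Business days: 25 − 2 = 23.

23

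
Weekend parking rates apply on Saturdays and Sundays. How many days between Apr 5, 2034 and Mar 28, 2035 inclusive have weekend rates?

102

Apr 5, 2034 is a Wednesday.
That's 358 days from start to end, counting both.
358 = 7 × 51 + 1, so there are 51 full weeks plus 1 extra day.
Each full week contributes 2 weekend days (Sat, Sun): 51 × 2 = 102.
The 1 extra day is Wed — none qualify.
Total: 102 + 0 = 102.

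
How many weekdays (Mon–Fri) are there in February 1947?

20

1947-02-01 is a Saturday.
The range spans 28 days (inclusive of both endpoints).
28 = 7 × 4, so the span is exactly 4 full weeks.
Each full week contributes 5 weekdays (Mon–Fri): 4 × 5 = 20.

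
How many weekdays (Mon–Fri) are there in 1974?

261 weekdays

Jan 1, 1974 is a Tuesday.
That's 365 days from start to end, counting both.
365 = 7 × 52 + 1, so there are 52 full weeks plus 1 extra day.
Each full week contributes 5 weekdays (Mon–Fri): 52 × 5 = 260.
The 1 extra day is Tuesday — 1 of them qualifies.
Total: 260 + 1 = 261.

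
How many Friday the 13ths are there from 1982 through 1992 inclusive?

Friday-the-13ths by year:
1982: Aug
1983: May
1984: Jan, Apr, Jul
1985: Sep, Dec
1986: Jun
1987: Feb, Mar, Nov
1988: May
1989: Jan, Oct
1990: Apr, Jul
1991: Sep, Dec
1992: Mar, Nov

20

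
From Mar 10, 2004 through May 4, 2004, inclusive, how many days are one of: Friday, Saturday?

16

Mar 10, 2004 is a Wednesday.
The range spans 56 days (inclusive of both endpoints).
56 = 7 × 8, so the span is exactly 8 full weeks.
Each full week contributes 2 days from the set (Fri, Sat): 8 × 2 = 16.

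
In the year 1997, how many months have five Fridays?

4

A month has five Fridays exactly when Friday falls within its first (length − 28) days.
Jan: 31 days, starts Wed → 5 of Wed, Thu, Fri ✓
Feb: 28 days, starts Sat → 5 of (none)
Mar: 31 days, starts Sat → 5 of Sat, Sun, Mon
Apr: 30 days, starts Tue → 5 of Tue, Wed
May: 31 days, starts Thu → 5 of Thu, Fri, Sat ✓
Jun: 30 days, starts Sun → 5 of Sun, Mon
Jul: 31 days, starts Tue → 5 of Tue, Wed, Thu
Aug: 31 days, starts Fri → 5 of Fri, Sat, Sun ✓
Sep: 30 days, starts Mon → 5 of Mon, Tue
Oct: 31 days, starts Wed → 5 of Wed, Thu, Fri ✓
Nov: 30 days, starts Sat → 5 of Sat, Sun
Dec: 31 days, starts Mon → 5 of Mon, Tue, Wed
Months with five Fridays: Jan, May, Aug, Oct.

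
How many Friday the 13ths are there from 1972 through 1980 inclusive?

14

Friday-the-13ths by year:
1972: Oct
1973: Apr, Jul
1974: Sep, Dec
1975: Jun
1976: Feb, Aug
1977: May
1978: Jan, Oct
1979: Apr, Jul
1980: Jun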